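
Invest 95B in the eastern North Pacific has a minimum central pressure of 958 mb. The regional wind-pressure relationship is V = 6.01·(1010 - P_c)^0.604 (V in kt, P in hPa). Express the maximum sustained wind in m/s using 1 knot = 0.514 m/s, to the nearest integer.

34 m/s

ΔP = 1010 − 958 = 52 mb.
V ≈ 6.01 × 52^0.604 = 6.01 × 10.876 ≈ 65.364 kt.
65.364 × 0.514 ≈ 33.60 m/s → 34 m/s.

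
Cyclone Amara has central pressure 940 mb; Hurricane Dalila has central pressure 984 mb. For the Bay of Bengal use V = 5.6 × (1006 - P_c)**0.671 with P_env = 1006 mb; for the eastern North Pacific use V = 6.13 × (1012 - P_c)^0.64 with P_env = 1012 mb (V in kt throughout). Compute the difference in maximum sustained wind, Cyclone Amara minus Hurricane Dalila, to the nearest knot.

41 kt

Cyclone Amara: ΔP = 66; V ≈ 5.6 × 66^0.671 ≈ 93.13 kt.
Hurricane Dalila: ΔP = 28; V ≈ 6.13 × 28^0.64 ≈ 51.72 kt.
Difference ≈ 93.13 − 51.72 = 41.41 → 41 kt.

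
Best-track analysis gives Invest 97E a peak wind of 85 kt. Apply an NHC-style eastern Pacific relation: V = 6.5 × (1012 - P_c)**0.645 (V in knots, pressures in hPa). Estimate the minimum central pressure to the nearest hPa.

ΔP = (V / 6.5)^(1/0.645) = (85/6.5)^1.550.
85/6.5 = 13.077; 13.077^1.550 ≈ 53.83 hPa.
P_c = 1012 − 53.83 = 958.17 ≈ 958 hPa.

958 hPa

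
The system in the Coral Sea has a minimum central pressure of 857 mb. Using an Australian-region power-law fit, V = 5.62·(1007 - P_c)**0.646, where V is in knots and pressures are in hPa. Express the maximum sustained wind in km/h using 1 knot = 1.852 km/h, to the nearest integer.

ΔP = 1007 − 857 = 150 mb.
V ≈ 5.62 × 150^0.646 = 5.62 × 25.454 ≈ 143.051 kt.
143.051 × 1.852 ≈ 264.93 km/h → 265 km/h.

265 km/h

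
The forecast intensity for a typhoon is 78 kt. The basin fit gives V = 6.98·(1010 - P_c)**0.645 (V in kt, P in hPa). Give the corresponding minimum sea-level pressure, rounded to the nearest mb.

968 mb

ΔP = (V / 6.98)^(1/0.645) = (78/6.98)^1.550.
78/6.98 = 11.175; 11.175^1.550 ≈ 42.19 mb.
P_c = 1010 − 42.19 = 967.81 ≈ 968 mb.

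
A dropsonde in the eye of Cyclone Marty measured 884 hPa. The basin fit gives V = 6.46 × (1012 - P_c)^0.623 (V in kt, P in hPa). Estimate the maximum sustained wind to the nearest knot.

ΔP = 1012 − 884 = 128 hPa.
128^0.623 ≈ 20.549.
V ≈ 6.46 × 20.549 ≈ 132.7 kt.

133 kt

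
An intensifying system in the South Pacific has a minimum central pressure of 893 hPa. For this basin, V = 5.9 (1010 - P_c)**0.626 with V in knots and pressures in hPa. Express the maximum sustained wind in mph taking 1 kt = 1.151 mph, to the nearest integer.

ΔP = 1010 − 893 = 117 hPa.
V ≈ 5.9 × 117^0.626 = 5.9 × 19.710 ≈ 116.288 kt.
116.288 × 1.151 ≈ 133.85 mph → 134 mph.

134 mph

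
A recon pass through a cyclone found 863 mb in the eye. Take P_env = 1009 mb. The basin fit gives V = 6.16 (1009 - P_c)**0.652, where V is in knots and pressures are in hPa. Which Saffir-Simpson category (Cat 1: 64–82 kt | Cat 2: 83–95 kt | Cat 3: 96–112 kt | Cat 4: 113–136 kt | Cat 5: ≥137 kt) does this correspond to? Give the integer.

5

ΔP = 1009 − 863 = 146 mb.
V ≈ 6.16 × 146^0.652 = 6.16 × 25.77 ≈ 159 kt.
159 kt falls in the Category 5 band.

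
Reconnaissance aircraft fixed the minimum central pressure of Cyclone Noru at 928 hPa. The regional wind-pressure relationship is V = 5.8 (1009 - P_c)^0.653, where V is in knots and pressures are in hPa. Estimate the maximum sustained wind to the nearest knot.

ΔP = 1009 − 928 = 81 hPa.
81^0.653 ≈ 17.630.
V ≈ 5.8 × 17.630 ≈ 102.3 kt.

102 kt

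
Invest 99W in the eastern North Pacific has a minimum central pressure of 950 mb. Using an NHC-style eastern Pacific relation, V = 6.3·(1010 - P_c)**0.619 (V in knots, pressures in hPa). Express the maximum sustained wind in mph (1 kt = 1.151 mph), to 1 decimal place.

ΔP = 1010 − 950 = 60 mb.
V ≈ 6.3 × 60^0.619 = 6.3 × 12.609 ≈ 79.436 kt.
79.436 × 1.151 ≈ 91.43 mph → 91.4 mph.

91.4 mph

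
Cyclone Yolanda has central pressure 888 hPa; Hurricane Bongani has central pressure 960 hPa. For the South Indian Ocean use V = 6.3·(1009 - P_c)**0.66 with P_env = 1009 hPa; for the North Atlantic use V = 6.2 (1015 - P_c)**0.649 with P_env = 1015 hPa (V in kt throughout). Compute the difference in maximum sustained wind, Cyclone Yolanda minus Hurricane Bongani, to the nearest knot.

66 kt

Cyclone Yolanda: ΔP = 121; V ≈ 6.3 × 121^0.66 ≈ 149.27 kt.
Hurricane Bongani: ΔP = 55; V ≈ 6.2 × 55^0.649 ≈ 83.54 kt.
Difference ≈ 149.27 − 83.54 = 65.73 → 66 kt.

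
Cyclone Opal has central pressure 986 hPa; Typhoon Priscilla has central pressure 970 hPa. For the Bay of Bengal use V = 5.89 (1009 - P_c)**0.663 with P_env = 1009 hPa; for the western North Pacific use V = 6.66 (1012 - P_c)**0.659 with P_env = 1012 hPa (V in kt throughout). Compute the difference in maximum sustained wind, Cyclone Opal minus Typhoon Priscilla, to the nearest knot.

Cyclone Opal: ΔP = 23; V ≈ 5.89 × 23^0.663 ≈ 47.09 kt.
Typhoon Priscilla: ΔP = 42; V ≈ 6.66 × 42^0.659 ≈ 78.20 kt.
Difference ≈ 47.09 − 78.20 = -31.11 → -31 kt.

-31 kt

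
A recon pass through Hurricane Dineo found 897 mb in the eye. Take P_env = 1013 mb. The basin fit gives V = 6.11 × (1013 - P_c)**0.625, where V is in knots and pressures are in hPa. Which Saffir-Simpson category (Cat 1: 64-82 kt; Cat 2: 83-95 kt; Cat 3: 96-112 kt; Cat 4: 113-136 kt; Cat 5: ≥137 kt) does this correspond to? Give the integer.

ΔP = 1013 − 897 = 116 mb.
V ≈ 6.11 × 116^0.625 = 6.11 × 19.51 ≈ 119 kt.
119 kt falls in the Category 4 band.

4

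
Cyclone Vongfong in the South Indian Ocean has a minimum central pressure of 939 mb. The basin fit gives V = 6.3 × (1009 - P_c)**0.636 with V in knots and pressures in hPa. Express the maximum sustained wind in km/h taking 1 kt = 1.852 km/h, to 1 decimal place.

174.0 km/h

ΔP = 1009 − 939 = 70 mb.
V ≈ 6.3 × 70^0.636 = 6.3 × 14.910 ≈ 93.934 kt.
93.934 × 1.852 ≈ 173.97 km/h → 174.0 km/h.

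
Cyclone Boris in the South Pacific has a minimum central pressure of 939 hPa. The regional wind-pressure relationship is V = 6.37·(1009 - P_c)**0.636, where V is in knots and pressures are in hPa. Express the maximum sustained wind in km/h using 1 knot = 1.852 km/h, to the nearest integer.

176 km/h

ΔP = 1009 − 939 = 70 hPa.
V ≈ 6.37 × 70^0.636 = 6.37 × 14.910 ≈ 94.978 kt.
94.978 × 1.852 ≈ 175.90 km/h → 176 km/h.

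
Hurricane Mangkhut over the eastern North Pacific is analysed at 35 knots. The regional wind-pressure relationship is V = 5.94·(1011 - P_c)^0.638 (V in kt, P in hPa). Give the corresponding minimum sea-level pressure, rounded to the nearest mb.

ΔP = (V / 5.94)^(1/0.638) = (35/5.94)^1.567.
35/5.94 = 5.892; 5.892^1.567 ≈ 16.12 mb.
P_c = 1011 − 16.12 = 994.88 ≈ 995 mb.

995 mb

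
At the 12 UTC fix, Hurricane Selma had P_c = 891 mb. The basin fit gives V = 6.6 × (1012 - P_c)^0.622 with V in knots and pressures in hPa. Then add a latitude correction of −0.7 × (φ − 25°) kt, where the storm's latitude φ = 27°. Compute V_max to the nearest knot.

ΔP = 1012 − 891 = 121 mb.
121^0.622 ≈ 19.747.
V ≈ 6.6 × 19.747 ≈ 130.3 kt.
Latitude correction: −0.7 × (27 − 25) = -1.4 kt.
Corrected V ≈ 128.9 kt → 129 kt.

129 kt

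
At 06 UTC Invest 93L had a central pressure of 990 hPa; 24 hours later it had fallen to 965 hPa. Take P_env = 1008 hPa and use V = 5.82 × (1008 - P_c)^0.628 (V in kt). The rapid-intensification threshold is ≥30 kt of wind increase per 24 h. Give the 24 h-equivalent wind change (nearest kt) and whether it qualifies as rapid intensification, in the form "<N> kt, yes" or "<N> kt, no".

V₁: ΔP = 18, V ≈ 5.82 × 18^0.628 ≈ 35.75 kt.
V₂: ΔP = 43, V ≈ 5.82 × 43^0.628 ≈ 61.76 kt.
ΔV over 24 h = 26.01 kt → 24 h equivalent = 26.01 × 24/24 ≈ 26.01 kt.
26 kt < 30 kt ⇒ not rapid intensification.

26 kt, no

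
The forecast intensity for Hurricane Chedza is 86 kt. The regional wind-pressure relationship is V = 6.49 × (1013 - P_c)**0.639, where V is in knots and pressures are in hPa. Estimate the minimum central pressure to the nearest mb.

956 mb

ΔP = (V / 6.49)^(1/0.639) = (86/6.49)^1.565.
86/6.49 = 13.251; 13.251^1.565 ≈ 57.05 mb.
P_c = 1013 − 57.05 = 955.95 ≈ 956 mb.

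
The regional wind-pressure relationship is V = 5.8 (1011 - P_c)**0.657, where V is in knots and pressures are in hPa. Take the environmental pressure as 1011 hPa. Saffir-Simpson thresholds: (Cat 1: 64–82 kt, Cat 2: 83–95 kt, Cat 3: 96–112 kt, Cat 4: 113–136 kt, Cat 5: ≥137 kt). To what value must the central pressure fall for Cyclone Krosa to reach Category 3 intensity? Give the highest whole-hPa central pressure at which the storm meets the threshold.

939 hPa

Category 3 begins at V = 96 kt.
Required ΔP = (96/5.8)^(1/0.657) = 16.552^1.522 ≈ 71.64 hPa.
P_c ≤ 1011 − 71.64 = 939.36, so the highest integer P_c is 939 hPa.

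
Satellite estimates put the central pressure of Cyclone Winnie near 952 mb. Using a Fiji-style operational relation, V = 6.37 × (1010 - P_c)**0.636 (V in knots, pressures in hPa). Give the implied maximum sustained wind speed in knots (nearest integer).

84 kt

ΔP = 1010 − 952 = 58 mb.
58^0.636 ≈ 13.229.
V ≈ 6.37 × 13.229 ≈ 84.3 kt.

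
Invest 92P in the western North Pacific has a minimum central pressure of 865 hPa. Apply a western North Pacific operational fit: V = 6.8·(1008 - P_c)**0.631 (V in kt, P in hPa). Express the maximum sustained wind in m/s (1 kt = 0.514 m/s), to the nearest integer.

ΔP = 1008 − 865 = 143 hPa.
V ≈ 6.8 × 143^0.631 = 6.8 × 22.910 ≈ 155.785 kt.
155.785 × 0.514 ≈ 80.07 m/s → 80 m/s.

80 m/s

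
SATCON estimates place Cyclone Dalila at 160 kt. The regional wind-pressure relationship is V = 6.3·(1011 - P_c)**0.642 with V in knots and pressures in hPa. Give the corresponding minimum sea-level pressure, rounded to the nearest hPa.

ΔP = (V / 6.3)^(1/0.642) = (160/6.3)^1.558.
160/6.3 = 25.397; 25.397^1.558 ≈ 154.22 hPa.
P_c = 1011 − 154.22 = 856.78 ≈ 857 hPa.

857 hPa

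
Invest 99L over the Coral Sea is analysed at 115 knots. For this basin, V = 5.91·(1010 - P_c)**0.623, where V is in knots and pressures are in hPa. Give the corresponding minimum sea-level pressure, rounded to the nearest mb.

893 mb

ΔP = (V / 5.91)^(1/0.623) = (115/5.91)^1.605.
115/5.91 = 19.459; 19.459^1.605 ≈ 117.27 mb.
P_c = 1010 − 117.27 = 892.73 ≈ 893 mb.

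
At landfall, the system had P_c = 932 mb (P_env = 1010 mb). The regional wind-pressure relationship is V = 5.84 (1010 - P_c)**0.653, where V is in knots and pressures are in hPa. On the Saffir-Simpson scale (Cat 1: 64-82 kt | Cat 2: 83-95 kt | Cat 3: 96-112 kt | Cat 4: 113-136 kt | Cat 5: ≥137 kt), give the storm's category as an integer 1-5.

ΔP = 1010 − 932 = 78 mb.
V ≈ 5.84 × 78^0.653 = 5.84 × 17.20 ≈ 100 kt.
100 kt falls in the Category 3 band.

3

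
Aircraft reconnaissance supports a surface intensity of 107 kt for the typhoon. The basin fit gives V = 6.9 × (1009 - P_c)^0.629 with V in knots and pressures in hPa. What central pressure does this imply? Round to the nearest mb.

ΔP = (V / 6.9)^(1/0.629) = (107/6.9)^1.590.
107/6.9 = 15.507; 15.507^1.590 ≈ 78.12 mb.
P_c = 1009 − 78.12 = 930.88 ≈ 931 mb.

931 mb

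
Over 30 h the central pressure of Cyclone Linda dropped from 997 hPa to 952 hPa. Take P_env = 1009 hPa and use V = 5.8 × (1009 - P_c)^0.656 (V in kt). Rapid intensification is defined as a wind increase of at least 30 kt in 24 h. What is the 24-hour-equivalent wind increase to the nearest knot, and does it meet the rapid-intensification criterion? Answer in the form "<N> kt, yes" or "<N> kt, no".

V₁: ΔP = 12, V ≈ 5.8 × 12^0.656 ≈ 29.61 kt.
V₂: ΔP = 57, V ≈ 5.8 × 57^0.656 ≈ 82.28 kt.
ΔV over 30 h = 52.67 kt → 24 h equivalent = 52.67 × 24/30 ≈ 42.14 kt.
42 kt ≥ 30 kt ⇒ rapid intensification.

42 kt, yes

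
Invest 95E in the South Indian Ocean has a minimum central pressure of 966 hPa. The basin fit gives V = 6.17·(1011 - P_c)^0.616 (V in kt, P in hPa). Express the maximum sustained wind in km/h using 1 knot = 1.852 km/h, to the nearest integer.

ΔP = 1011 − 966 = 45 hPa.
V ≈ 6.17 × 45^0.616 = 6.17 × 10.432 ≈ 64.367 kt.
64.367 × 1.852 ≈ 119.21 km/h → 119 km/h.

119 km/h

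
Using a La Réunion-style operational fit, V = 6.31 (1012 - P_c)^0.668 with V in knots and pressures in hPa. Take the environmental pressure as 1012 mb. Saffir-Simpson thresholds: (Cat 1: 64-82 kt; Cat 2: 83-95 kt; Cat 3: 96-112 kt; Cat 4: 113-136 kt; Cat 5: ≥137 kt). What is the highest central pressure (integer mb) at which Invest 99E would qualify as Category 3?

953 mb

Category 3 begins at V = 96 kt.
Required ΔP = (96/6.31)^(1/0.668) = 15.214^1.497 ≈ 58.86 mb.
P_c ≤ 1012 − 58.86 = 953.14, so the highest integer P_c is 953 mb.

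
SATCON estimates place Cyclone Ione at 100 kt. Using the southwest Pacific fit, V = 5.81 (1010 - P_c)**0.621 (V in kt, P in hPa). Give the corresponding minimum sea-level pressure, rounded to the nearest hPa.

ΔP = (V / 5.81)^(1/0.621) = (100/5.81)^1.610.
100/5.81 = 17.212; 17.212^1.610 ≈ 97.74 hPa.
P_c = 1010 − 97.74 = 912.26 ≈ 912 hPa.

912 hPa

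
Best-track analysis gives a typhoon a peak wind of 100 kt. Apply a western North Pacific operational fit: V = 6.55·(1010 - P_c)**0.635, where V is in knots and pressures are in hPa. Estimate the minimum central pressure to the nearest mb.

937 mb

ΔP = (V / 6.55)^(1/0.635) = (100/6.55)^1.575.
100/6.55 = 15.267; 15.267^1.575 ≈ 73.15 mb.
P_c = 1010 − 73.15 = 936.85 ≈ 937 mb.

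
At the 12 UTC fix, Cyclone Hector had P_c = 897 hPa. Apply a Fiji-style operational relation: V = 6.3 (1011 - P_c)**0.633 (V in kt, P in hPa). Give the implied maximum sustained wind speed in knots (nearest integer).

ΔP = 1011 − 897 = 114 hPa.
114^0.633 ≈ 20.046.
V ≈ 6.3 × 20.046 ≈ 126.3 kt.

126 kt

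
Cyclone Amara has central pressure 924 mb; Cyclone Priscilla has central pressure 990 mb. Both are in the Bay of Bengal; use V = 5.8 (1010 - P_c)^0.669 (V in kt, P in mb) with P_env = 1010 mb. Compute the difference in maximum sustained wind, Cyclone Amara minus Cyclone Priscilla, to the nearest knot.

Cyclone Amara: ΔP = 86; V ≈ 5.8 × 86^0.669 ≈ 114.18 kt.
Cyclone Priscilla: ΔP = 20; V ≈ 5.8 × 20^0.669 ≈ 43.03 kt.
Difference ≈ 114.18 − 43.03 = 71.15 → 71 kt.

71 kt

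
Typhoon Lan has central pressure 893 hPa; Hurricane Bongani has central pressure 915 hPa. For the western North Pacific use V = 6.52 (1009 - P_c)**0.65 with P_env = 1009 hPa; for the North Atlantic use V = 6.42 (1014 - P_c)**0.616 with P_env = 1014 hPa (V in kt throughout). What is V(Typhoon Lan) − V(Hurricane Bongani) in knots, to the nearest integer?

34 kt

Typhoon Lan: ΔP = 116; V ≈ 6.52 × 116^0.65 ≈ 143.27 kt.
Hurricane Bongani: ΔP = 99; V ≈ 6.42 × 99^0.616 ≈ 108.85 kt.
Difference ≈ 143.27 − 108.85 = 34.42 → 34 kt.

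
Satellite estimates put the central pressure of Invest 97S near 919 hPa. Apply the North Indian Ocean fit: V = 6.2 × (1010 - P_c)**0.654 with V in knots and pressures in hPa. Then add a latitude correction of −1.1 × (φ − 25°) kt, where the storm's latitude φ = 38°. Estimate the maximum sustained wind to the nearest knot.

104 kt

ΔP = 1010 − 919 = 91 hPa.
91^0.654 ≈ 19.108.
V ≈ 6.2 × 19.108 ≈ 118.5 kt.
Latitude correction: −1.1 × (38 − 25) = -14.3 kt.
Corrected V ≈ 104.2 kt → 104 kt.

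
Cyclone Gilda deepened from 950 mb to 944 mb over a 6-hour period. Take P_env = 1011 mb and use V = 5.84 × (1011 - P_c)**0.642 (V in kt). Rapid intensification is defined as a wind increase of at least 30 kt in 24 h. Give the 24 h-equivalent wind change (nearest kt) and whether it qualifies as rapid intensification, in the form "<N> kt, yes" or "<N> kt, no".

20 kt, no

V₁: ΔP = 61, V ≈ 5.84 × 61^0.642 ≈ 81.77 kt.
V₂: ΔP = 67, V ≈ 5.84 × 67^0.642 ≈ 86.85 kt.
ΔV over 6 h = 5.08 kt → 24 h equivalent = 5.08 × 24/6 ≈ 20.32 kt.
20 kt < 30 kt ⇒ not rapid intensification.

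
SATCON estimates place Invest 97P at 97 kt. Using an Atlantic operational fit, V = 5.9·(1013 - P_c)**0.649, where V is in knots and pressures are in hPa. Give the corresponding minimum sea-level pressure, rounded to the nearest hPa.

ΔP = (V / 5.9)^(1/0.649) = (97/5.9)^1.541.
97/5.9 = 16.441; 16.441^1.541 ≈ 74.74 hPa.
P_c = 1013 − 74.74 = 938.26 ≈ 938 hPa.

938 hPa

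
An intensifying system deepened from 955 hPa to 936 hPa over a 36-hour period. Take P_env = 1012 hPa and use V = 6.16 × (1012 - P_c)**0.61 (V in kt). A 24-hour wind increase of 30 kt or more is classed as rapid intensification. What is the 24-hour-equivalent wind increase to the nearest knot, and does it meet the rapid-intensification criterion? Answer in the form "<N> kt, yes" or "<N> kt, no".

V₁: ΔP = 57, V ≈ 6.16 × 57^0.61 ≈ 72.55 kt.
V₂: ΔP = 76, V ≈ 6.16 × 76^0.61 ≈ 86.47 kt.
ΔV over 36 h = 13.92 kt → 24 h equivalent = 13.92 × 24/36 ≈ 9.28 kt.
9 kt < 30 kt ⇒ not rapid intensification.

9 kt, no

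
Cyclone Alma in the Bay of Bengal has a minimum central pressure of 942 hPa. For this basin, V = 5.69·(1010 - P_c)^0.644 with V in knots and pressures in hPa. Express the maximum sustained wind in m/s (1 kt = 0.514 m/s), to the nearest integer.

ΔP = 1010 − 942 = 68 hPa.
V ≈ 5.69 × 68^0.644 = 5.69 × 15.140 ≈ 86.149 kt.
86.149 × 0.514 ≈ 44.28 m/s → 44 m/s.

44 m/s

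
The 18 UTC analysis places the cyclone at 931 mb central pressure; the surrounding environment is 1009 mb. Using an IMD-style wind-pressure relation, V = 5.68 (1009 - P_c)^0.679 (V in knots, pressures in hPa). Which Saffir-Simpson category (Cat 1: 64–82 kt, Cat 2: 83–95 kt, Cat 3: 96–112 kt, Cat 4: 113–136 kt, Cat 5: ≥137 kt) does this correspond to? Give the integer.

3

ΔP = 1009 − 931 = 78 mb.
V ≈ 5.68 × 78^0.679 = 5.68 × 19.26 ≈ 109 kt.
109 kt falls in the Category 3 band.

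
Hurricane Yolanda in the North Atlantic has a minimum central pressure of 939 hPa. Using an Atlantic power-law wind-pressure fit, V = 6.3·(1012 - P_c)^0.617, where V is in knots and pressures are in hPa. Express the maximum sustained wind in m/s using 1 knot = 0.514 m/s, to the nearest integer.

46 m/s

ΔP = 1012 − 939 = 73 hPa.
V ≈ 6.3 × 73^0.617 = 6.3 × 14.115 ≈ 88.922 kt.
88.922 × 0.514 ≈ 45.71 m/s → 46 m/s.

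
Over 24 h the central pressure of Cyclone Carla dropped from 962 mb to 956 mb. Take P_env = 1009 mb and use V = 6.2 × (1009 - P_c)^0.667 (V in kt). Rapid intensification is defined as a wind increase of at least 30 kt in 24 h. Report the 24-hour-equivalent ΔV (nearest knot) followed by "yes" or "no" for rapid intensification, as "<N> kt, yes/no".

7 kt, no

V₁: ΔP = 47, V ≈ 6.2 × 47^0.667 ≈ 80.85 kt.
V₂: ΔP = 53, V ≈ 6.2 × 53^0.667 ≈ 87.60 kt.
ΔV over 24 h = 6.75 kt → 24 h equivalent = 6.75 × 24/24 ≈ 6.75 kt.
7 kt < 30 kt ⇒ not rapid intensification.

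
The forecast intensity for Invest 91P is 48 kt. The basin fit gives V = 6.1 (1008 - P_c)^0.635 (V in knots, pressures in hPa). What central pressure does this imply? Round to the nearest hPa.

ΔP = (V / 6.1)^(1/0.635) = (48/6.1)^1.575.
48/6.1 = 7.869; 7.869^1.575 ≈ 25.76 hPa.
P_c = 1008 − 25.76 = 982.24 ≈ 982 hPa.

982 hPa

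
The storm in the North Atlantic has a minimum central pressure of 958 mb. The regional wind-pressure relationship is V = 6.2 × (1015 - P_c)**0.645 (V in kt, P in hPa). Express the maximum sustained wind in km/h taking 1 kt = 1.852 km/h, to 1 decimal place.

ΔP = 1015 − 958 = 57 mb.
V ≈ 6.2 × 57^0.645 = 6.2 × 13.569 ≈ 84.126 kt.
84.126 × 1.852 ≈ 155.80 km/h → 155.8 km/h.

155.8 km/h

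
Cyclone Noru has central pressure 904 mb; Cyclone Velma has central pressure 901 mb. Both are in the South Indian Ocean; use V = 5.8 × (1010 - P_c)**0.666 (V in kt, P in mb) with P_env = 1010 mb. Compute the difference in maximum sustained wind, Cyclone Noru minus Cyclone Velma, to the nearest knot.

-2 kt

Cyclone Noru: ΔP = 106; V ≈ 5.8 × 106^0.666 ≈ 129.50 kt.
Cyclone Velma: ΔP = 109; V ≈ 5.8 × 109^0.666 ≈ 131.93 kt.
Difference ≈ 129.50 − 131.93 = -2.43 → -2 kt.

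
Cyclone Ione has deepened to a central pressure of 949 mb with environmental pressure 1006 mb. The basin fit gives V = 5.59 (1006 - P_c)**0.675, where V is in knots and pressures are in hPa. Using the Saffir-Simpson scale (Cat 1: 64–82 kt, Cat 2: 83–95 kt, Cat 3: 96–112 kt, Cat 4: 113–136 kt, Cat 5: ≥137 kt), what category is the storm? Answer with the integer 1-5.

2

ΔP = 1006 − 949 = 57 mb.
V ≈ 5.59 × 57^0.675 = 5.59 × 15.32 ≈ 86 kt.
86 kt falls in the Category 2 band.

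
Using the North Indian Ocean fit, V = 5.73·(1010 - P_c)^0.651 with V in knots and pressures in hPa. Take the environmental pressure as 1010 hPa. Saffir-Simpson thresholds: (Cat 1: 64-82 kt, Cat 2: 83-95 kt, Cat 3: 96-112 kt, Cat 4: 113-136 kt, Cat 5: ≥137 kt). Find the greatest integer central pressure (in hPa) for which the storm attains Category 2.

949 hPa

Category 2 begins at V = 83 kt.
Required ΔP = (83/5.73)^(1/0.651) = 14.485^1.536 ≈ 60.71 hPa.
P_c ≤ 1010 − 60.71 = 949.29, so the highest integer P_c is 949 hPa.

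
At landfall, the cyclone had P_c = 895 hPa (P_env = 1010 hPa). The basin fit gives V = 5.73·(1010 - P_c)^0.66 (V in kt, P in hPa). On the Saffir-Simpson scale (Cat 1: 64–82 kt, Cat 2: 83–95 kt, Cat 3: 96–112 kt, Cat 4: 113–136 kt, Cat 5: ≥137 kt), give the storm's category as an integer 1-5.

4

ΔP = 1010 − 895 = 115 hPa.
V ≈ 5.73 × 115^0.66 = 5.73 × 22.91 ≈ 131 kt.
131 kt falls in the Category 4 band.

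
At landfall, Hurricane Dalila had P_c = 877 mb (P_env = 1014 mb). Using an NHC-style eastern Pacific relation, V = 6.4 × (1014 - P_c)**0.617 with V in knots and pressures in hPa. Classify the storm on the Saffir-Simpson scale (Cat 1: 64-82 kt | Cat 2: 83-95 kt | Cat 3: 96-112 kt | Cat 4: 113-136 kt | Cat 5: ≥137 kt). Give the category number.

4

ΔP = 1014 − 877 = 137 mb.
V ≈ 6.4 × 137^0.617 = 6.4 × 20.81 ≈ 133 kt.
133 kt falls in the Category 4 band.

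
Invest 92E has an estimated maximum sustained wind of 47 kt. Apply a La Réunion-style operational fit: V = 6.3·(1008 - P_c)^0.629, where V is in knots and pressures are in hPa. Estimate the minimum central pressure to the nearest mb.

984 mb

ΔP = (V / 6.3)^(1/0.629) = (47/6.3)^1.590.
47/6.3 = 7.460; 7.460^1.590 ≈ 24.41 mb.
P_c = 1008 − 24.41 = 983.59 ≈ 984 mb.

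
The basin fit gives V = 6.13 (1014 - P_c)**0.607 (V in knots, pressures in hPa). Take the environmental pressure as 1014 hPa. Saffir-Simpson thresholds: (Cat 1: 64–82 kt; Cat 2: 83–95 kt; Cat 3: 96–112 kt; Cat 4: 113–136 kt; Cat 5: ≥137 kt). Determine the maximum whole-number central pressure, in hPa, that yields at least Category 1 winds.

966 hPa

Category 1 begins at V = 64 kt.
Required ΔP = (64/6.13)^(1/0.607) = 10.440^1.647 ≈ 47.67 hPa.
P_c ≤ 1014 − 47.67 = 966.33, so the highest integer P_c is 966 hPa.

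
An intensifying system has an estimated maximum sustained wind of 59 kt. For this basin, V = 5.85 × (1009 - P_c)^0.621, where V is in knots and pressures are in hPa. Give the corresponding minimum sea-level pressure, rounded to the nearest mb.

ΔP = (V / 5.85)^(1/0.621) = (59/5.85)^1.610.
59/5.85 = 10.085; 10.085^1.610 ≈ 41.33 mb.
P_c = 1009 − 41.33 = 967.67 ≈ 968 mb.

968 mb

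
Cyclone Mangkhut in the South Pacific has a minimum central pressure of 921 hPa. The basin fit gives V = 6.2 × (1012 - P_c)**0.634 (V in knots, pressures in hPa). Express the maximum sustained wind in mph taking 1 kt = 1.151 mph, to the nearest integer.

125 mph

ΔP = 1012 − 921 = 91 hPa.
V ≈ 6.2 × 91^0.634 = 6.2 × 17.460 ≈ 108.249 kt.
108.249 × 1.151 ≈ 124.59 mph → 125 mph.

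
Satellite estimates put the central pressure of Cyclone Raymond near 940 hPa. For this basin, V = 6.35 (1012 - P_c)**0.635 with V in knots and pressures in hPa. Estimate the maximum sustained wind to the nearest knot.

96 kt

ΔP = 1012 − 940 = 72 hPa.
72^0.635 ≈ 15.115.
V ≈ 6.35 × 15.115 ≈ 96.0 kt.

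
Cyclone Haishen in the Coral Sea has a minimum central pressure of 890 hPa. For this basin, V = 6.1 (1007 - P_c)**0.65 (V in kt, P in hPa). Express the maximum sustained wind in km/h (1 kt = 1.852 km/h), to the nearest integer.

250 km/h

ΔP = 1007 − 890 = 117 hPa.
V ≈ 6.1 × 117^0.65 = 6.1 × 22.096 ≈ 134.788 kt.
134.788 × 1.852 ≈ 249.63 km/h → 250 km/h.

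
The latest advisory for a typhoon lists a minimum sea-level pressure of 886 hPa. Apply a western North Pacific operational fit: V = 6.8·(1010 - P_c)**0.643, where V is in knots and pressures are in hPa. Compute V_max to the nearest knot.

151 kt

ΔP = 1010 − 886 = 124 hPa.
124^0.643 ≈ 22.186.
V ≈ 6.8 × 22.186 ≈ 150.9 kt.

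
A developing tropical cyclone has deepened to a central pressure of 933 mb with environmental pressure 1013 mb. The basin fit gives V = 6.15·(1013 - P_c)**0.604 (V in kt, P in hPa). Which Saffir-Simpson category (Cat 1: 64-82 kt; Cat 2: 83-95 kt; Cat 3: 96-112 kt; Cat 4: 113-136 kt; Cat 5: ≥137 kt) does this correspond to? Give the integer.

ΔP = 1013 − 933 = 80 mb.
V ≈ 6.15 × 80^0.604 = 6.15 × 14.11 ≈ 87 kt.
87 kt falls in the Category 2 band.

2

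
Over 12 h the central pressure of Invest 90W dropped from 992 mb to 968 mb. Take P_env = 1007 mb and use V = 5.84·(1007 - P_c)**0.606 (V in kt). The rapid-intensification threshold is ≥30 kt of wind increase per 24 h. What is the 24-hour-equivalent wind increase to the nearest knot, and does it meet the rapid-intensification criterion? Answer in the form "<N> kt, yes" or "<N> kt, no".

47 kt, yes

V₁: ΔP = 15, V ≈ 5.84 × 15^0.606 ≈ 30.14 kt.
V₂: ΔP = 39, V ≈ 5.84 × 39^0.606 ≈ 53.78 kt.
ΔV over 12 h = 23.64 kt → 24 h equivalent = 23.64 × 24/12 ≈ 47.28 kt.
47 kt ≥ 30 kt ⇒ rapid intensification.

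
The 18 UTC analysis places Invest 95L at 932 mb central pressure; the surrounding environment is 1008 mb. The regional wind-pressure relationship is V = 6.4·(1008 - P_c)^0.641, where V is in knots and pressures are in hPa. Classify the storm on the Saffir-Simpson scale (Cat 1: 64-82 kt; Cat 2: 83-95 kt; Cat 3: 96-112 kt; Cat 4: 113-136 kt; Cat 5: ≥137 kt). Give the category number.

ΔP = 1008 − 932 = 76 mb.
V ≈ 6.4 × 76^0.641 = 6.4 × 16.05 ≈ 103 kt.
103 kt falls in the Category 3 band.

3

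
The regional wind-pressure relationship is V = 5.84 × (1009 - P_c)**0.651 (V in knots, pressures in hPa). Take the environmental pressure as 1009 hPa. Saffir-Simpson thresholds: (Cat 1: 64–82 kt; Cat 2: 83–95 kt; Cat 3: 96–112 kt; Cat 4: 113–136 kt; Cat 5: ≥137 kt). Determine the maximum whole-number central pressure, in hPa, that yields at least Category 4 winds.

Category 4 begins at V = 113 kt.
Required ΔP = (113/5.84)^(1/0.651) = 19.349^1.536 ≈ 94.72 hPa.
P_c ≤ 1009 − 94.72 = 914.28, so the highest integer P_c is 914 hPa.

914 hPa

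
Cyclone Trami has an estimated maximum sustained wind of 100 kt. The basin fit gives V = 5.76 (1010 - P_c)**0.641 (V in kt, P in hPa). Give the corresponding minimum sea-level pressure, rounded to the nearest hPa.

ΔP = (V / 5.76)^(1/0.641) = (100/5.76)^1.560.
100/5.76 = 17.361; 17.361^1.560 ≈ 85.87 hPa.
P_c = 1010 − 85.87 = 924.13 ≈ 924 hPa.

924 hPa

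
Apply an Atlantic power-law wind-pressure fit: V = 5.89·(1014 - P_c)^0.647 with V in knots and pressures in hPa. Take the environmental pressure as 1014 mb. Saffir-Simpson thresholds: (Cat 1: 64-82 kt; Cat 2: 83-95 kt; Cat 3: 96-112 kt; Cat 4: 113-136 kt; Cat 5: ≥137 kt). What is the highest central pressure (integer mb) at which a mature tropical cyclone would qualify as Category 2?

954 mb

Category 2 begins at V = 83 kt.
Required ΔP = (83/5.89)^(1/0.647) = 14.092^1.546 ≈ 59.68 mb.
P_c ≤ 1014 − 59.68 = 954.32, so the highest integer P_c is 954 mb.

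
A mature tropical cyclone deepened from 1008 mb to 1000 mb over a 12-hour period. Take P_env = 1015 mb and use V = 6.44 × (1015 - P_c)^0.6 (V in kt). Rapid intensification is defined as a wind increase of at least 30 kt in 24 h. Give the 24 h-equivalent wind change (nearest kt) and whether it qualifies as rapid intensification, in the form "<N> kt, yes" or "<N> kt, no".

V₁: ΔP = 7, V ≈ 6.44 × 7^0.6 ≈ 20.70 kt.
V₂: ΔP = 15, V ≈ 6.44 × 15^0.6 ≈ 32.70 kt.
ΔV over 12 h = 12.00 kt → 24 h equivalent = 12.00 × 24/12 ≈ 24.00 kt.
24 kt < 30 kt ⇒ not rapid intensification.

24 kt, no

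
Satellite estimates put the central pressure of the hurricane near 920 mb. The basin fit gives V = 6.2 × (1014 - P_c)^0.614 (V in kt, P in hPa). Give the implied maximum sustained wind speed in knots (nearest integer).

ΔP = 1014 − 920 = 94 mb.
94^0.614 ≈ 16.274.
V ≈ 6.2 × 16.274 ≈ 100.9 kt.

101 kt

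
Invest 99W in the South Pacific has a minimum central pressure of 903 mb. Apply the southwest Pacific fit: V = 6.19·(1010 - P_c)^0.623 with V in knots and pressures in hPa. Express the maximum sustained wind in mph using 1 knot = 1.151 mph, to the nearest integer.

131 mph

ΔP = 1010 − 903 = 107 mb.
V ≈ 6.19 × 107^0.623 = 6.19 × 18.378 ≈ 113.762 kt.
113.762 × 1.151 ≈ 130.94 mph → 131 mph.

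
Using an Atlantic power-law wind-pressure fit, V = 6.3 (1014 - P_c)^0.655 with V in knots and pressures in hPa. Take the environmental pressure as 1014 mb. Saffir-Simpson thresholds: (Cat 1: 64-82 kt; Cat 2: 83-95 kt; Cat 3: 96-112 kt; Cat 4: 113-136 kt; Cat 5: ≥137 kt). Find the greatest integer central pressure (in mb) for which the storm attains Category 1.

Category 1 begins at V = 64 kt.
Required ΔP = (64/6.3)^(1/0.655) = 10.159^1.527 ≈ 34.45 mb.
P_c ≤ 1014 − 34.45 = 979.55, so the highest integer P_c is 979 mb.

979 mb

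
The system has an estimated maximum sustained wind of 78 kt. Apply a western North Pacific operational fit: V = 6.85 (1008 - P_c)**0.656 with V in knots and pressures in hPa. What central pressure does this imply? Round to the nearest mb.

ΔP = (V / 6.85)^(1/0.656) = (78/6.85)^1.524.
78/6.85 = 11.387; 11.387^1.524 ≈ 40.77 mb.
P_c = 1008 − 40.77 = 967.23 ≈ 967 mb.

967 mb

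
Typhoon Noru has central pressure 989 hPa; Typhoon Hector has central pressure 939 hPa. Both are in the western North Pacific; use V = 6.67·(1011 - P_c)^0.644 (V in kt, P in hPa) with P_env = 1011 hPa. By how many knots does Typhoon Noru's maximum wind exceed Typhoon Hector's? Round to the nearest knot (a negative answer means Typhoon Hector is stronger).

-56 kt

Typhoon Noru: ΔP = 22; V ≈ 6.67 × 22^0.644 ≈ 48.83 kt.
Typhoon Hector: ΔP = 72; V ≈ 6.67 × 72^0.644 ≈ 104.77 kt.
Difference ≈ 48.83 − 104.77 = -55.94 → -56 kt.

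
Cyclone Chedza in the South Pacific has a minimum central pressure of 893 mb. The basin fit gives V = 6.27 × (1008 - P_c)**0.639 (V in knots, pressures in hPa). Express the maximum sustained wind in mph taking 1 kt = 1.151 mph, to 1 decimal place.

ΔP = 1008 − 893 = 115 mb.
V ≈ 6.27 × 115^0.639 = 6.27 × 20.739 ≈ 130.033 kt.
130.033 × 1.151 ≈ 149.67 mph → 149.7 mph.

149.7 mph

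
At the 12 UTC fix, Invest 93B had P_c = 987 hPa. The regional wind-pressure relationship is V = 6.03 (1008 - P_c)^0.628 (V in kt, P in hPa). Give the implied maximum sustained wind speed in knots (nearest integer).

ΔP = 1008 − 987 = 21 hPa.
21^0.628 ≈ 6.766.
V ≈ 6.03 × 6.766 ≈ 40.8 kt.

41 kt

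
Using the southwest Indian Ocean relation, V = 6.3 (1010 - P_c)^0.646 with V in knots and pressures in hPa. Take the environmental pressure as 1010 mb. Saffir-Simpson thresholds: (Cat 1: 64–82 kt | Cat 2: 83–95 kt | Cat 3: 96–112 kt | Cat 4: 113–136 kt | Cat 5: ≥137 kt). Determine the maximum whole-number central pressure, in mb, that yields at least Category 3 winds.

942 mb

Category 3 begins at V = 96 kt.
Required ΔP = (96/6.3)^(1/0.646) = 15.238^1.548 ≈ 67.79 mb.
P_c ≤ 1010 − 67.79 = 942.21, so the highest integer P_c is 942 mb.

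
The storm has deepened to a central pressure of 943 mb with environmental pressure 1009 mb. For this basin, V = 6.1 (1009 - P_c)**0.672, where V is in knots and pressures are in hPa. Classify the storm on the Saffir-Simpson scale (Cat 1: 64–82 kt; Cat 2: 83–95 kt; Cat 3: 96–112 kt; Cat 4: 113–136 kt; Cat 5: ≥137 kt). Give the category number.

ΔP = 1009 − 943 = 66 mb.
V ≈ 6.1 × 66^0.672 = 6.1 × 16.70 ≈ 102 kt.
102 kt falls in the Category 3 band.

3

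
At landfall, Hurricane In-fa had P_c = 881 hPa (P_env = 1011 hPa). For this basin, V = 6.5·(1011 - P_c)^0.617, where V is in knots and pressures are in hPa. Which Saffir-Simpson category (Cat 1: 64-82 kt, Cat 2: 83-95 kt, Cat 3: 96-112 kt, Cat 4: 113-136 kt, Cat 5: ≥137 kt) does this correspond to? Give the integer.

4

ΔP = 1011 − 881 = 130 hPa.
V ≈ 6.5 × 130^0.617 = 6.5 × 20.15 ≈ 131 kt.
131 kt falls in the Category 4 band.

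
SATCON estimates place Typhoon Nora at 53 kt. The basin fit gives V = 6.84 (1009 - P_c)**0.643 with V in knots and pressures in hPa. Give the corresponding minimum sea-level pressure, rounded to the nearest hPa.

ΔP = (V / 6.84)^(1/0.643) = (53/6.84)^1.555.
53/6.84 = 7.749; 7.749^1.555 ≈ 24.15 hPa.
P_c = 1009 − 24.15 = 984.85 ≈ 985 hPa.

985 hPa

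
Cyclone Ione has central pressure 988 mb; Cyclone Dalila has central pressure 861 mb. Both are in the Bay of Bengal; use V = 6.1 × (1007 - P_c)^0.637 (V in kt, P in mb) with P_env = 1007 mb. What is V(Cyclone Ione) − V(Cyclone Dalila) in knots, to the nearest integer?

-106 kt

Cyclone Ione: ΔP = 19; V ≈ 6.1 × 19^0.637 ≈ 39.80 kt.
Cyclone Dalila: ΔP = 146; V ≈ 6.1 × 146^0.637 ≈ 145.89 kt.
Difference ≈ 39.80 − 145.89 = -106.09 → -106 kt.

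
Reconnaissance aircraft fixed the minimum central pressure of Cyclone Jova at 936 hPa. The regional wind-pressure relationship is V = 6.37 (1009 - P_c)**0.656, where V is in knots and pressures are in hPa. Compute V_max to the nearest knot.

ΔP = 1009 − 936 = 73 hPa.
73^0.656 ≈ 16.686.
V ≈ 6.37 × 16.686 ≈ 106.3 kt.

106 kt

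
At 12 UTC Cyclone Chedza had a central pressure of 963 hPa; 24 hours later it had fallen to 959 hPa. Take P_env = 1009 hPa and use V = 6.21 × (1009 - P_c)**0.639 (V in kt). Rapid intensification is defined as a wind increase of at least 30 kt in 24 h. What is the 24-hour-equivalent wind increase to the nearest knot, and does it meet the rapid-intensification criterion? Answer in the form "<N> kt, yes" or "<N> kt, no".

4 kt, no

V₁: ΔP = 46, V ≈ 6.21 × 46^0.639 ≈ 71.71 kt.
V₂: ΔP = 50, V ≈ 6.21 × 50^0.639 ≈ 75.64 kt.
ΔV over 24 h = 3.93 kt → 24 h equivalent = 3.93 × 24/24 ≈ 3.93 kt.
4 kt < 30 kt ⇒ not rapid intensification.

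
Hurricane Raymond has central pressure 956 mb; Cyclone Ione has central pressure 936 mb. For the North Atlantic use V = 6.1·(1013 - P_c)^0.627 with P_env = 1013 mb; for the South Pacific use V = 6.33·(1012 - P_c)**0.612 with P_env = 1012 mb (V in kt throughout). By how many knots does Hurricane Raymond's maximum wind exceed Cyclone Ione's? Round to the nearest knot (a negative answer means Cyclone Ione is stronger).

Hurricane Raymond: ΔP = 57; V ≈ 6.1 × 57^0.627 ≈ 76.96 kt.
Cyclone Ione: ΔP = 76; V ≈ 6.33 × 76^0.612 ≈ 89.63 kt.
Difference ≈ 76.96 − 89.63 = -12.67 → -13 kt.

-13 kt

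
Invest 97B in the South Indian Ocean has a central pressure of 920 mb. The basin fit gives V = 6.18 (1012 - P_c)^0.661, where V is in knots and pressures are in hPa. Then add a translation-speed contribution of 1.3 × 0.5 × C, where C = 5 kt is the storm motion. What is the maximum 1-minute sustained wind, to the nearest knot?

ΔP = 1012 − 920 = 92 mb.
92^0.661 ≈ 19.864.
V ≈ 6.18 × 19.864 ≈ 122.8 kt.
Translation term: 1.3 × 0.5 × 5 = 3.25 kt.
Corrected V ≈ 126.05 kt → 126 kt.

126 kt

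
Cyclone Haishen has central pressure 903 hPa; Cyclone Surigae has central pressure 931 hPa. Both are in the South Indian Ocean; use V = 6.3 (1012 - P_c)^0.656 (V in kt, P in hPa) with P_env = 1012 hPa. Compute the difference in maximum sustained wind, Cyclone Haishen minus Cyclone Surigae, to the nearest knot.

24 kt

Cyclone Haishen: ΔP = 109; V ≈ 6.3 × 109^0.656 ≈ 136.74 kt.
Cyclone Surigae: ΔP = 81; V ≈ 6.3 × 81^0.656 ≈ 112.54 kt.
Difference ≈ 136.74 − 112.54 = 24.20 → 24 kt.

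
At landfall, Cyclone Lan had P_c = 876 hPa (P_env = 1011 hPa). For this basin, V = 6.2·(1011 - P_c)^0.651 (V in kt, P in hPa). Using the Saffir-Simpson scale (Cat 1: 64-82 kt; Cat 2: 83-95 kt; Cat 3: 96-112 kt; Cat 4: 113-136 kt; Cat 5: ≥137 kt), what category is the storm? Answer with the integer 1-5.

5

ΔP = 1011 − 876 = 135 hPa.
V ≈ 6.2 × 135^0.651 = 6.2 × 24.37 ≈ 151 kt.
151 kt falls in the Category 5 band.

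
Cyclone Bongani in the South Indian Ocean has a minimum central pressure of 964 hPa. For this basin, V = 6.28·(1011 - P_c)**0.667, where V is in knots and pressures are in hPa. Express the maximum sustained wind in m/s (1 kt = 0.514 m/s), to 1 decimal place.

ΔP = 1011 − 964 = 47 hPa.
V ≈ 6.28 × 47^0.667 = 6.28 × 13.040 ≈ 81.893 kt.
81.893 × 0.514 ≈ 42.09 m/s → 42.1 m/s.

42.1 m/s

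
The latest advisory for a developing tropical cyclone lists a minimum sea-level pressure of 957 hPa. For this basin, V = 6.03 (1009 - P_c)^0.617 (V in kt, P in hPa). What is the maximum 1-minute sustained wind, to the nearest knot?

ΔP = 1009 − 957 = 52 hPa.
52^0.617 ≈ 11.449.
V ≈ 6.03 × 11.449 ≈ 69.0 kt.

69 kt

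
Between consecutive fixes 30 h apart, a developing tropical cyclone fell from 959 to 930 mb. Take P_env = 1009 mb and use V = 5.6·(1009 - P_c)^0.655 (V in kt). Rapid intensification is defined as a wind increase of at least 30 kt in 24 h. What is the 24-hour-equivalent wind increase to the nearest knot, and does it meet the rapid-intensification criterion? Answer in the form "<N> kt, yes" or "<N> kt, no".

20 kt, no

V₁: ΔP = 50, V ≈ 5.6 × 50^0.655 ≈ 72.61 kt.
V₂: ΔP = 79, V ≈ 5.6 × 79^0.655 ≈ 97.98 kt.
ΔV over 30 h = 25.37 kt → 24 h equivalent = 25.37 × 24/30 ≈ 20.30 kt.
20 kt < 30 kt ⇒ not rapid intensification.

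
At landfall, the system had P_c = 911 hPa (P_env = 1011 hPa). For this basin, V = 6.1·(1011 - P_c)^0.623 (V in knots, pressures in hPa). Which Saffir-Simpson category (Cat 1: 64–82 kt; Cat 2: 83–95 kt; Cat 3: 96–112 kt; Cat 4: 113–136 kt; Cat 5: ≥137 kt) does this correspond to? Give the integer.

ΔP = 1011 − 911 = 100 hPa.
V ≈ 6.1 × 100^0.623 = 6.1 × 17.62 ≈ 107 kt.
107 kt falls in the Category 3 band.

3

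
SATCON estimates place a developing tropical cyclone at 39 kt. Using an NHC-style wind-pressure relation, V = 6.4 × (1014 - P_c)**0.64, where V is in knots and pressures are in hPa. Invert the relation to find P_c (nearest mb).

997 mb

ΔP = (V / 6.4)^(1/0.64) = (39/6.4)^1.562.
39/6.4 = 6.094; 6.094^1.562 ≈ 16.84 mb.
P_c = 1014 − 16.84 = 997.16 ≈ 997 mb.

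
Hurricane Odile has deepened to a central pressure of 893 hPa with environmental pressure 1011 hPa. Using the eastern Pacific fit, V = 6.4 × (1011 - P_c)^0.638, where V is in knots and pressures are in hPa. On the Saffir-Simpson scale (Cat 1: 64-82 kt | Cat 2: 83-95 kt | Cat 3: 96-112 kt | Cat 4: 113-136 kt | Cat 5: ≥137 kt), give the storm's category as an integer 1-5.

ΔP = 1011 − 893 = 118 hPa.
V ≈ 6.4 × 118^0.638 = 6.4 × 20.98 ≈ 134 kt.
134 kt falls in the Category 4 band.

4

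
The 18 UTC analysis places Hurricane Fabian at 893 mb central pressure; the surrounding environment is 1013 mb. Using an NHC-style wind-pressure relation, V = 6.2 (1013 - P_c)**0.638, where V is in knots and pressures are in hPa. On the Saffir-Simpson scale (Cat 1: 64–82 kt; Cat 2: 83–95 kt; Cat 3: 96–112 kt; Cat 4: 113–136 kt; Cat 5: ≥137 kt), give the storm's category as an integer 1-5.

4

ΔP = 1013 − 893 = 120 mb.
V ≈ 6.2 × 120^0.638 = 6.2 × 21.21 ≈ 131 kt.
131 kt falls in the Category 4 band.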